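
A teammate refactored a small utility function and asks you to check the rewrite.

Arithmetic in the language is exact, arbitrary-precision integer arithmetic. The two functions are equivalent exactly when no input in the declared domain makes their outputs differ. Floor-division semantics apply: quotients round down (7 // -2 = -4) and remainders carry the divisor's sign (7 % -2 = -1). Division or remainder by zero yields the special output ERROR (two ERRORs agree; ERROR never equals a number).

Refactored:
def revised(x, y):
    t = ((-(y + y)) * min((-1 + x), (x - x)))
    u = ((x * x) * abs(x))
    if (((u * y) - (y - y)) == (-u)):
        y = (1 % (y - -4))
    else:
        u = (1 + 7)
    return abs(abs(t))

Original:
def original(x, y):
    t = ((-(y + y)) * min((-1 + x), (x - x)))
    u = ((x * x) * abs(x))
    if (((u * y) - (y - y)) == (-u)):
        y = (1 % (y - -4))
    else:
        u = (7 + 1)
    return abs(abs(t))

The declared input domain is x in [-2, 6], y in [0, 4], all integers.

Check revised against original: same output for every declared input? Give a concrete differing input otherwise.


Equivalent — the differences include same computation, different form, yet no declared input distinguishes the two.
Tracing x=0, y=0: original: t=0, then u=0, then (((u * y) - (y - y)) == (-u)) is true, then y=1, then returns 0 | revised: t=0, then u=0, then (((u * y) - (y - y)) == (-u)) is true, then y=1, then returns 0 — matching result 0.
Every one of the 45 inputs gives matching results.
verdict: equivalent


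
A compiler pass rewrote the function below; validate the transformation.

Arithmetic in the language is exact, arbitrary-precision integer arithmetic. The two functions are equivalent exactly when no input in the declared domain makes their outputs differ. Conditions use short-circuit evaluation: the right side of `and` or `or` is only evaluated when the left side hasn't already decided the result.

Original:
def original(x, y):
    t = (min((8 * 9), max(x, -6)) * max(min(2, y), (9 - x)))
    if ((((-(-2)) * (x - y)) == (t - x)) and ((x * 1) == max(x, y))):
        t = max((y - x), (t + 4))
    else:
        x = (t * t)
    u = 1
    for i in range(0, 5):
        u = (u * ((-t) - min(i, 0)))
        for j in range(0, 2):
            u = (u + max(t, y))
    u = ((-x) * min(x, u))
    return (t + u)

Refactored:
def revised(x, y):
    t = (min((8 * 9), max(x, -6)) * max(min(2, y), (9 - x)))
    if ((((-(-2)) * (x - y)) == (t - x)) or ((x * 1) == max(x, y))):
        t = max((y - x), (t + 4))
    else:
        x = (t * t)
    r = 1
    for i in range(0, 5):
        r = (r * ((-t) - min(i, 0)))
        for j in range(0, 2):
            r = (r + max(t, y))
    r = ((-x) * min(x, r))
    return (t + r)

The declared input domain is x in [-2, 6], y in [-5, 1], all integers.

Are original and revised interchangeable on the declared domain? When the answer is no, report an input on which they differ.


Try x=-2, y=-5.
original: t := -22 | ((((-(-2)) * (x - y)) == (t - x)) and ((x * 1) == max(x, y))): false | x := 484 | u := 1 | iter i=0: | u := 22 | iter j=0: | u := 17 | iter j=1: | u := 12 | iter i=1: | u := 264 | iter j=0: | u := 259 | iter j=1: | u := 254 | iter i=2: | u := 5588 | iter j=0: | u := 5583 | iter j=1: | u := 5578 | iter i=3: | u := 122716 | iter j=0: | u := 122711 | iter j=1: | u := 122706 | iter i=4: | u := 2699532 | iter j=0: | u := 2699527 | iter j=1: | u := 2699522 | u := -234256 | result -234278
revised: t := -22 | ((((-(-2)) * (x - y)) == (t - x)) or ((x * 1) == max(x, y))): true | t := -3 | r := 1 | iter i=0: | r := 3 | iter j=0: | r := 0 | iter j=1: | r := -3 | iter i=1: | r := -9 | iter j=0: | r := -12 | iter j=1: | r := -15 | iter i=2: | r := -45 | iter j=0: | r := -48 | iter j=1: | r := -51 | iter i=3: | r := -153 | iter j=0: | r := -156 | iter j=1: | r := -159 | iter i=4: | r := -477 | iter j=0: | r := -480 | iter j=1: | r := -483 | r := -966 | result -969
-234278 != -969, so the rewrite changes behavior.
verdict: not equivalent; witness: x=-2, y=-5


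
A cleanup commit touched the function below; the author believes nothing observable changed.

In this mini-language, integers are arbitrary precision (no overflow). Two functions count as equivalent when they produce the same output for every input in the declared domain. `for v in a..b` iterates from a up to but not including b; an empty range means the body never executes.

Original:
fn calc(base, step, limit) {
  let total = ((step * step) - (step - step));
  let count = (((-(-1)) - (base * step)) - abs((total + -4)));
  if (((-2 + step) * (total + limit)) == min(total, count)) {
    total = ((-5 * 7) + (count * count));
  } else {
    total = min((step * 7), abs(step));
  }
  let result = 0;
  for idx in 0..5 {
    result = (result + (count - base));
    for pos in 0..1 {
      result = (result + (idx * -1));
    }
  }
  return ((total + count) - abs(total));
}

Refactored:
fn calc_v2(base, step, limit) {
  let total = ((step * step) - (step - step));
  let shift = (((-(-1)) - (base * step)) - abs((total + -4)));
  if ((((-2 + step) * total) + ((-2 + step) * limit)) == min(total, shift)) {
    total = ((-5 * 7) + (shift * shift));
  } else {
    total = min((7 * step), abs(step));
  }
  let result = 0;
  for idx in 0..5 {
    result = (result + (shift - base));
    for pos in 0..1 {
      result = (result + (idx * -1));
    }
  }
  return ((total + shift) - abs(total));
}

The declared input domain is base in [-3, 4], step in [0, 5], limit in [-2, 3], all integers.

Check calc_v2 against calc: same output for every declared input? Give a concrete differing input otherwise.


This is a faithful refactor — arithmetic usage differs, and constant usage differs, and local variable names differ, but the computed results match everywhere.
As a probe, take base=-2, step=4, limit=3: calc runs total becomes 16; next count becomes -3; next (((-2 + step) * (total + limit)) == min(total, count)) evaluates to false; next total becomes 4; next result becomes 0; next at idx=0:; next result becomes -1; next at pos=0:; next result becomes -1; next at idx=1:; next result becomes -2; next at pos=0:; next result becomes -3; next at idx=2:; next result becomes -4; next at pos=0:; next result becomes -6; next at idx=3:; next result becomes -7; next at pos=0:; next result becomes -10; next at idx=4:; next result becomes -11; next at pos=0:; next result becomes -15; next final value -3; calc_v2 runs total becomes 16; next shift becomes -3; next ((((-2 + step) * total) + ((-2 + step) * limit)) == min(total, shift)) evaluates to false; next total becomes 4; next result becomes 0; next at idx=0:; next result becomes -1; next at pos=0:; next result becomes -1; next at idx=1:; next result becomes -2; next at pos=0:; next result becomes -3; next at idx=2:; next result becomes -4; next at pos=0:; next result becomes -6; next at idx=3:; next result becomes -7; next at pos=0:; next result becomes -10; next at idx=4:; next result becomes -11; next at pos=0:; next result becomes -15; next final value -3; both end at -3.
Sweeping the whole domain (288 inputs) finds no disagreement.
verdict: equivalent


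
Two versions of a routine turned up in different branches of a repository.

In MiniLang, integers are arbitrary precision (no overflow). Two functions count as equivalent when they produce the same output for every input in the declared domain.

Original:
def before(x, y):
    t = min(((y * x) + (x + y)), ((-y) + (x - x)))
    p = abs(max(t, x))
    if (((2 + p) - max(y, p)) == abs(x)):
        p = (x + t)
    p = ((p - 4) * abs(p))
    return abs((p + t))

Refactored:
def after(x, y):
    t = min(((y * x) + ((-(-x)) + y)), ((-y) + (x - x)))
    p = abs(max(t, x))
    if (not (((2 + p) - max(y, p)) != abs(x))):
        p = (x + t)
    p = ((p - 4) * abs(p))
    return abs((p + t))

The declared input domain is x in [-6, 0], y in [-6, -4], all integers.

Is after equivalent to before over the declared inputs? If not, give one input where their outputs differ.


Comparing the listings, the differences include: comparison usage differs, plus boolean connective usage differs.
One worked example (x=0, y=-5) — before: t becomes -5; next p becomes 0; next (((2 + p) - max(y, p)) == abs(x)) evaluates to false; next p becomes 0; next final value 5; after: t becomes -5; next p becomes 0; next (not (((2 + p) - max(y, p)) != abs(x))) evaluates to false; next p becomes 0; next final value 5; agreement on 5.
An exhaustive pass over the 21 declared inputs shows identical outputs.
verdict: equivalent


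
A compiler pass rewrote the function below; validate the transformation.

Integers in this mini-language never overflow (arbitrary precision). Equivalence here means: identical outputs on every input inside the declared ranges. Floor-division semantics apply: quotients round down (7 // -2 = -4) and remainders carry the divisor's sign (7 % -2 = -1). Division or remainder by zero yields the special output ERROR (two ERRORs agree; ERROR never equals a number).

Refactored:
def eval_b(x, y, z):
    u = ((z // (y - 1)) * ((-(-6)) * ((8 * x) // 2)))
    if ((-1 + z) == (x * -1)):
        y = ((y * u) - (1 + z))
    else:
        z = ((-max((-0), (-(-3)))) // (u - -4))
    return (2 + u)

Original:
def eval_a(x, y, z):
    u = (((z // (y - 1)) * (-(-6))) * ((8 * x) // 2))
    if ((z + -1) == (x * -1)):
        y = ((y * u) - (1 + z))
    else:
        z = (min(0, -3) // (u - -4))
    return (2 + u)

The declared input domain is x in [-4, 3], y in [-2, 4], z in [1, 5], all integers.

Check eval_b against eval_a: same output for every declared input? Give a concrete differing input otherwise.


Reading the diff, among the changes: min/max/abs usage differs.
Spot check at x=-3, y=0, z=1 — eval_a: u = 72; ((z + -1) == (x * -1)) -> false; z = -1; return 74. eval_b: u = 72; ((-1 + z) == (x * -1)) -> false; z = -1; return 74. Both give 74.
Every one of the 280 inputs gives matching results.
verdict: equivalent


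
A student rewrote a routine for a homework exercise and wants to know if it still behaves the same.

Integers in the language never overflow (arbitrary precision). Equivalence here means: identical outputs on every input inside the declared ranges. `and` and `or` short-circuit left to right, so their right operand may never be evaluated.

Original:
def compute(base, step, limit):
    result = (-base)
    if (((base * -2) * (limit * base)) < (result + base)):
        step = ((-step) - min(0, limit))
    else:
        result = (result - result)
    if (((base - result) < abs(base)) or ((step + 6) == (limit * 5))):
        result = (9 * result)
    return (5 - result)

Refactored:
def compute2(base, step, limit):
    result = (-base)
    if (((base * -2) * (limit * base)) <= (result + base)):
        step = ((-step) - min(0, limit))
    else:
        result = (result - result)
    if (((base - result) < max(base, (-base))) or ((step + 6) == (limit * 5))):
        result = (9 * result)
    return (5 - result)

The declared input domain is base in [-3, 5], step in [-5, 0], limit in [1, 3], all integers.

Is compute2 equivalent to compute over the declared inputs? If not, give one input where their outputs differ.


The suspicious edit (`(((base * -2) * (limit * base)) < (result + base))` became `(((base * -2) * (limit * base)) <= (result + base))`) never changes the result for any input inside the declared domain; all 162 inputs agree.
verdict: equivalent


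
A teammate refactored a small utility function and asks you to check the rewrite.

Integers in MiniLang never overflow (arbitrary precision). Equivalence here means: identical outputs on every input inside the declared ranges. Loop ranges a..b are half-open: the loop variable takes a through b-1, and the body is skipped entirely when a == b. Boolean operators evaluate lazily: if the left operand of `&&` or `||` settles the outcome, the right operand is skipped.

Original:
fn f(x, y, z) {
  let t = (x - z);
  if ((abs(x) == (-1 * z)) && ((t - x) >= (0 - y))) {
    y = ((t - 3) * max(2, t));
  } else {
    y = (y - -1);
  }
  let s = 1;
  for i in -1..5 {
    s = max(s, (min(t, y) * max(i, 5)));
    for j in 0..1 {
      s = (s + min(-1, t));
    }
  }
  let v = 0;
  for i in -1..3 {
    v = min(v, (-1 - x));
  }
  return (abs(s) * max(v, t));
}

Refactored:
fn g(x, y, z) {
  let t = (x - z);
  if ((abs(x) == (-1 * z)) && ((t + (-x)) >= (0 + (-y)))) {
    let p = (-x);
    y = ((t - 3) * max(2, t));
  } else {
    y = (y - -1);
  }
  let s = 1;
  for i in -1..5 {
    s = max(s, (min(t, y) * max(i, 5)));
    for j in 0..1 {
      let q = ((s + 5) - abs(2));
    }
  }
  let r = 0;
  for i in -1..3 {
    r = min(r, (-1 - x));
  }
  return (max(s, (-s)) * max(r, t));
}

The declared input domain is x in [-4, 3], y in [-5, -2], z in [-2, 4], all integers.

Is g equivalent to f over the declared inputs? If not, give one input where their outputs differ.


The rewrite breaks on x=-1, y=-5, z=-2, where the results are 5 and 1.
f: t becomes 1; next ((abs(x) == (-1 * z)) && ((t - x) >= (0 - y))) evaluates to false; next y becomes -4; next s becomes 1; next at i=-1:; next s becomes 1; next at j=0:; next s becomes 0; next at i=0:; next s becomes 0; next at j=0:; next s becomes -1; next at i=1:; next s becomes -1; next at j=0:; next s becomes -2; next at i=2:; next s becomes -2; next at j=0:; next s becomes -3; next at i=3:; next s becomes -3; next at j=0:; next s becomes -4; next at i=4:; next s becomes -4; next at j=0:; next s becomes -5; next v becomes 0; next at i=-1:; next v becomes 0; next at i=0:; next v becomes 0; next at i=1:; next v becomes 0; next at i=2:; next v becomes 0; next final value 5
g: t becomes 1; next ((abs(x) == (-1 * z)) && ((t + (-x)) >= (0 + (-y)))) evaluates to false; next y becomes -4; next s becomes 1; next at i=-1:; next s becomes 1; next at j=0:; next q becomes 4; next at i=0:; next s becomes 1; next at j=0:; next q becomes 4; next at i=1:; next s becomes 1; next at j=0:; next q becomes 4; next at i=2:; next s becomes 1; next at j=0:; next q becomes 4; next at i=3:; next s becomes 1; next at j=0:; next q becomes 4; next at i=4:; next s becomes 1; next at j=0:; next q becomes 4; next r becomes 0; next at i=-1:; next r becomes 0; next at i=0:; next r becomes 0; next at i=1:; next r becomes 0; next at i=2:; next r becomes 0; next final value 1
verdict: not equivalent; witness: x=-1, y=-5, z=-2


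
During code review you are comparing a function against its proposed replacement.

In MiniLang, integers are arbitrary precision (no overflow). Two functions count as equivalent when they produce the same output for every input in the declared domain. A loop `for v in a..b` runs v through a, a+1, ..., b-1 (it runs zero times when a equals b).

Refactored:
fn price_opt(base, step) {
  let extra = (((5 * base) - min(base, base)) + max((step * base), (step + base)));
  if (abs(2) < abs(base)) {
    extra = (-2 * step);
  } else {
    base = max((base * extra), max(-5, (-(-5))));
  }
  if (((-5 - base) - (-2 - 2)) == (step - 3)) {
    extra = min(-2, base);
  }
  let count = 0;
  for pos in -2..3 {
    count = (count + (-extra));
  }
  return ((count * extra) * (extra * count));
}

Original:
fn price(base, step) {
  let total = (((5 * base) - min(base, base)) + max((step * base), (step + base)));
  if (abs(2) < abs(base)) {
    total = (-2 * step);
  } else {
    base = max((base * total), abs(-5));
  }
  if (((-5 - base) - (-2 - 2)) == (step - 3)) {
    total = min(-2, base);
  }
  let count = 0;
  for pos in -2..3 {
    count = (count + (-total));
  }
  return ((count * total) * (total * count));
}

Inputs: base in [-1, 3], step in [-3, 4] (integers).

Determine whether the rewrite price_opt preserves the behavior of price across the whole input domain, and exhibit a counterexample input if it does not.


Comparing the listings, the differences include: local variable names differ; also constant usage differs; also min/max/abs usage differs.
As a probe, take base=1, step=-2: price runs total=3, then (abs(2) < abs(base)) is false, then base=5, then (((-5 - base) - (-2 - 2)) == (step - 3)) is false, then count=0, then (pos=-2), then count=-3, then (pos=-1), then count=-6, then (pos=0), then count=-9, then (pos=1), then count=-12, then (pos=2), then count=-15, then returns 2025; price_opt runs extra=3, then (abs(2) < abs(base)) is false, then base=5, then (((-5 - base) - (-2 - 2)) == (step - 3)) is false, then count=0, then (pos=-2), then count=-3, then (pos=-1), then count=-6, then (pos=0), then count=-9, then (pos=1), then count=-12, then (pos=2), then count=-15, then returns 2025; both end at 2025.
Across all 40 domain points the two functions coincide.
verdict: equivalent


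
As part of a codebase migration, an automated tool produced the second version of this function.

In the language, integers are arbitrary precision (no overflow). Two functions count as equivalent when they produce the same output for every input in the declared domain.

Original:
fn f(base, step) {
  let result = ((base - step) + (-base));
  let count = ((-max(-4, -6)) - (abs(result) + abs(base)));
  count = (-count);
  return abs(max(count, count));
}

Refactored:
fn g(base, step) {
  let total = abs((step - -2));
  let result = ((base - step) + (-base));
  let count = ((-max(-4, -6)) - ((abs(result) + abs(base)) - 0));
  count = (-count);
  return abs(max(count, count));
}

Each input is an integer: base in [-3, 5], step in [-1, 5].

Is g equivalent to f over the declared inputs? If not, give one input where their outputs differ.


Equivalent — the differences include arithmetic usage differs; also constant usage differs; also statement counts differ; also local variable names differ; also min/max/abs usage differs, yet no declared input distinguishes the two.
Tracing base=-2, step=-1: f: result=1, then count=1, then count=-1, then returns 1 | g: total=1, then result=1, then count=1, then count=-1, then returns 1 — matching result 1.
Sweeping the whole domain (63 inputs) finds no disagreement.
verdict: equivalent


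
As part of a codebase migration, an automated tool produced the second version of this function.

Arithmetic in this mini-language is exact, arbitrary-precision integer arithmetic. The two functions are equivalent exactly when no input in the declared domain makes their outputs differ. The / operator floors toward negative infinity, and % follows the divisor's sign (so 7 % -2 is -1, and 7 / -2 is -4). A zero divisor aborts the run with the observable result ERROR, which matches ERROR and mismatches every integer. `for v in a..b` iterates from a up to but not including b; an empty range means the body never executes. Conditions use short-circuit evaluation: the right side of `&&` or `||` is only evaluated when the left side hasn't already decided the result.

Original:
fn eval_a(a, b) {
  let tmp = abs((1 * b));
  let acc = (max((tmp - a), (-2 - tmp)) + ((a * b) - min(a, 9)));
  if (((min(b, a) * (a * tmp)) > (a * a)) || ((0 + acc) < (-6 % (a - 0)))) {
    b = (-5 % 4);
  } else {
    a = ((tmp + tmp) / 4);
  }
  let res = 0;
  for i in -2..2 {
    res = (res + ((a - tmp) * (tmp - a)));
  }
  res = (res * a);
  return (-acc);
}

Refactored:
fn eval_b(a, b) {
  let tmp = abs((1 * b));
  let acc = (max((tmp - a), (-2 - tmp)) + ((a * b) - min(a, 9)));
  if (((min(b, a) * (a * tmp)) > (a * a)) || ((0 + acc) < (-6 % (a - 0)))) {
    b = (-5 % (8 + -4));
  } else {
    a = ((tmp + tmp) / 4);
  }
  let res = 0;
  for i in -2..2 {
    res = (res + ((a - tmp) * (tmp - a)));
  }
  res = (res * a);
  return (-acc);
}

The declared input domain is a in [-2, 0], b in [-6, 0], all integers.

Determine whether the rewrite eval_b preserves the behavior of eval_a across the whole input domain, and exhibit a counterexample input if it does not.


Reading the diff, among the changes: constant usage differs; arithmetic usage differs.
Tracing a=-2, b=-3: eval_a: tmp = 3; acc = 13; (((min(b, a) * (a * tmp)) > (a * a)) || ((0 + acc) < (-6 % (a - 0)))) -> true; b = 3; res = 0; [i=-2]; res = -25; [i=-1]; res = -50; [i=0]; res = -75; [i=1]; res = -100; res = 200; return -13 | eval_b: tmp = 3; acc = 13; (((min(b, a) * (a * tmp)) > (a * a)) || ((0 + acc) < (-6 % (a - 0)))) -> true; b = 3; res = 0; [i=-2]; res = -25; [i=-1]; res = -50; [i=0]; res = -75; [i=1]; res = -100; res = 200; return -13 — matching result -13.
Checked all 21 inputs in the declared domain: the outputs agree on every one.
verdict: equivalent


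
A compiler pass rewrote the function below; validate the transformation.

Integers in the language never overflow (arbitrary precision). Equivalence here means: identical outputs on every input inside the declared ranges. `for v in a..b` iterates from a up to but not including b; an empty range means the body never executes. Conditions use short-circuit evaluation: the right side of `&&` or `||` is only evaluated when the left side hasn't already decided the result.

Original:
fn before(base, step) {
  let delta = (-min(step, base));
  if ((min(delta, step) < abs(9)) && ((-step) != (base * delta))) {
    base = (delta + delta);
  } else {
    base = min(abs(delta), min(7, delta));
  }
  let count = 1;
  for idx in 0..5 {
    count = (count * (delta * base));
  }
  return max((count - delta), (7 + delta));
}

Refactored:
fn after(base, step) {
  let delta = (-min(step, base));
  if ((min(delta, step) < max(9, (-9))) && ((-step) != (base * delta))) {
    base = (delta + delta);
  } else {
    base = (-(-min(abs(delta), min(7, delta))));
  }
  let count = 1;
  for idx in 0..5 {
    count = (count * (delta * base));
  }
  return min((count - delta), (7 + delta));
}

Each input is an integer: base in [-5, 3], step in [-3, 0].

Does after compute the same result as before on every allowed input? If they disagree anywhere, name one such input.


Evaluate both at base=-5, step=-3.
before: delta := 5 | ((min(delta, step) < abs(9)) && ((-step) != (base * delta))): true | base := 10 | count := 1 | iter idx=0: | count := 50 | iter idx=1: | count := 2500 | iter idx=2: | count := 125000 | iter idx=3: | count := 6250000 | iter idx=4: | count := 312500000 | result 312499995
after: delta := 5 | ((min(delta, step) < max(9, (-9))) && ((-step) != (base * delta))): true | base := 10 | count := 1 | iter idx=0: | count := 50 | iter idx=1: | count := 2500 | iter idx=2: | count := 125000 | iter idx=3: | count := 6250000 | iter idx=4: | count := 312500000 | result 12
312499995 against 12: the behavior changed.
verdict: not equivalent; witness: base=-5, step=-3


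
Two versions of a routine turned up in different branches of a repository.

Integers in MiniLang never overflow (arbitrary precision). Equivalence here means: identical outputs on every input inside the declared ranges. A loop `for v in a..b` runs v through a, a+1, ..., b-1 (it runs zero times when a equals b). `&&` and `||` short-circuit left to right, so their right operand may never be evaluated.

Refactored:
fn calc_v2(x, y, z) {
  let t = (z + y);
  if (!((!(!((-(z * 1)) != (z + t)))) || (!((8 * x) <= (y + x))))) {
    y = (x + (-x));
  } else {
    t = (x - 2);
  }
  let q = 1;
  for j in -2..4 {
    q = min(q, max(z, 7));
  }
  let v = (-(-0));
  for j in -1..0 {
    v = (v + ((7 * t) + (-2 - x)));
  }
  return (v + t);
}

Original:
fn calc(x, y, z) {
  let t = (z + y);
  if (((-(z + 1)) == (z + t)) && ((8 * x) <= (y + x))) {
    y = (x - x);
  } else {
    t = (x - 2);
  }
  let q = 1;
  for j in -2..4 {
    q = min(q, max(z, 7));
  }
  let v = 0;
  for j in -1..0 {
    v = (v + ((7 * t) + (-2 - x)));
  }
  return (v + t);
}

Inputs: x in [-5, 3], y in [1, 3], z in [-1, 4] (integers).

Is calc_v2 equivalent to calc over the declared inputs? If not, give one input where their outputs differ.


x=-5, y=2, z=-1 yields 11 from calc but -53 from calc_v2.
verdict: not equivalent; witness: x=-5, y=2, z=-1


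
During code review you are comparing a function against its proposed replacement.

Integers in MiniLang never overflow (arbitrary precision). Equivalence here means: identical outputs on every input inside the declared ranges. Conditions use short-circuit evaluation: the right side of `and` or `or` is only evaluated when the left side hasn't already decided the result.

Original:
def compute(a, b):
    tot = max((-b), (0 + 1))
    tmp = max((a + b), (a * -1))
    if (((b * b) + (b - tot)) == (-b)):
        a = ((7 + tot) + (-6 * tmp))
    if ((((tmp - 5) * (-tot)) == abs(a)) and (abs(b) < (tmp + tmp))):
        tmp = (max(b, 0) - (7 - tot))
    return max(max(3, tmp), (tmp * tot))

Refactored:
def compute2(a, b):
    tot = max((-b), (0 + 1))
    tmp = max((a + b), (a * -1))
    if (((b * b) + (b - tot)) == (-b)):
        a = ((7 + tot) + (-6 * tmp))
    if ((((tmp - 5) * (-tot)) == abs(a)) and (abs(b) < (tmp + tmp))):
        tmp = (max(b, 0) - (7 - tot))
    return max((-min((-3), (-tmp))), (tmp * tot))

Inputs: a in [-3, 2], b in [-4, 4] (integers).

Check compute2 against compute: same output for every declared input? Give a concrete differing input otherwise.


The two are interchangeable: min/max/abs usage differs, and every declared input agrees.
One worked example (a=2, b=-3) — compute: tot = 3; tmp = -1; (((b * b) + (b - tot)) == (-b)) -> true; a = 16; ((((tmp - 5) * (-tot)) == abs(a)) and (abs(b) < (tmp + tmp))) -> false; return 3; compute2: tot = 3; tmp = -1; (((b * b) + (b - tot)) == (-b)) -> true; a = 16; ((((tmp - 5) * (-tot)) == abs(a)) and (abs(b) < (tmp + tmp))) -> false; return 3; agreement on 3.
Sweeping the whole domain (54 inputs) finds no disagreement.
verdict: equivalent


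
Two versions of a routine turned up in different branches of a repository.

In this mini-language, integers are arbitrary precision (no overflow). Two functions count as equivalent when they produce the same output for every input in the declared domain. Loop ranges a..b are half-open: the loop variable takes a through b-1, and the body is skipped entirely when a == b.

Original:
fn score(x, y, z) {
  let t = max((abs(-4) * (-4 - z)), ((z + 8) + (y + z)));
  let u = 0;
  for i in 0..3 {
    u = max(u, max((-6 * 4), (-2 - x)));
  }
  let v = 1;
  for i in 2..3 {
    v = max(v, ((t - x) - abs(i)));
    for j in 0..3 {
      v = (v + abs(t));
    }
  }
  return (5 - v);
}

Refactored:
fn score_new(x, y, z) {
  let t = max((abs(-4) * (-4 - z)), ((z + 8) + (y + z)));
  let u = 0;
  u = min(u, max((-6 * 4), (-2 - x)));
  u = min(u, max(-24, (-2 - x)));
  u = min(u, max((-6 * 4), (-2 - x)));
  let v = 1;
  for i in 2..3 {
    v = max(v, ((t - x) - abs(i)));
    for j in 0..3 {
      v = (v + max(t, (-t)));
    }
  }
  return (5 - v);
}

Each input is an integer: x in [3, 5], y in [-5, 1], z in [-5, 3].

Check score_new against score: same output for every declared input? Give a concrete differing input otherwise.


The edit looks behavioral (`max(u, max((-6 * 4), (-2 - x)))` became `min(u, max((-6 * 4), (-2 - x)))`), but over these ranges it never changes the outcome; all 189 inputs agree.
verdict: equivalent


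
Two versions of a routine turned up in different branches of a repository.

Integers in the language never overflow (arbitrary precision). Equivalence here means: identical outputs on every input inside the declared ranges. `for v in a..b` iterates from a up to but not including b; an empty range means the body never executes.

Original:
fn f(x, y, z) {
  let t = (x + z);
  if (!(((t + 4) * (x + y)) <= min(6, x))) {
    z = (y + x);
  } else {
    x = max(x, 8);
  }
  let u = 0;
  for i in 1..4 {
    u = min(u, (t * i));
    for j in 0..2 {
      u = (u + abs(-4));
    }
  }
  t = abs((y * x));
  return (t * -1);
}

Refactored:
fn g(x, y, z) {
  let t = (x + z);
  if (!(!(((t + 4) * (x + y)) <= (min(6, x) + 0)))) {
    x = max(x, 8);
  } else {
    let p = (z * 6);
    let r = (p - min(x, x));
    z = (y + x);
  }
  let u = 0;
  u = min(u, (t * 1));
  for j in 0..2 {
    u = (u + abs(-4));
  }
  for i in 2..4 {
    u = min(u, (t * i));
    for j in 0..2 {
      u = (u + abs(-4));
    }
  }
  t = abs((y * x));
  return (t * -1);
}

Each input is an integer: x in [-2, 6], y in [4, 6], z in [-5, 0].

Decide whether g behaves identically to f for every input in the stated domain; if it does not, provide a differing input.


This is a faithful refactor — loop structure differs, plus boolean connective usage differs, plus statement counts differ, plus local variable names differ, plus constant usage differs, plus min/max/abs usage differs, plus arithmetic usage differs, but the computed results match everywhere.
One worked example (x=2, y=5, z=-5) — f: t := -3 | (!(((t + 4) * (x + y)) <= min(6, x))): true | z := 7 | u := 0 | iter i=1: | u := -3 | iter j=0: | u := 1 | iter j=1: | u := 5 | iter i=2: | u := -6 | iter j=0: | u := -2 | iter j=1: | u := 2 | iter i=3: | u := -9 | iter j=0: | u := -5 | iter j=1: | u := -1 | t := 10 | result -10; g: t := -3 | (!(!(((t + 4) * (x + y)) <= (min(6, x) + 0)))): false | p := -30 | r := -32 | z := 7 | u := 0 | u := -3 | iter j=0: | u := 1 | iter j=1: | u := 5 | iter i=2: | u := -6 | iter j=0: | u := -2 | iter j=1: | u := 2 | iter i=3: | u := -9 | iter j=0: | u := -5 | iter j=1: | u := -1 | t := 10 | result -10; agreement on -10.
Across all 162 domain points the two functions coincide.
verdict: equivalent


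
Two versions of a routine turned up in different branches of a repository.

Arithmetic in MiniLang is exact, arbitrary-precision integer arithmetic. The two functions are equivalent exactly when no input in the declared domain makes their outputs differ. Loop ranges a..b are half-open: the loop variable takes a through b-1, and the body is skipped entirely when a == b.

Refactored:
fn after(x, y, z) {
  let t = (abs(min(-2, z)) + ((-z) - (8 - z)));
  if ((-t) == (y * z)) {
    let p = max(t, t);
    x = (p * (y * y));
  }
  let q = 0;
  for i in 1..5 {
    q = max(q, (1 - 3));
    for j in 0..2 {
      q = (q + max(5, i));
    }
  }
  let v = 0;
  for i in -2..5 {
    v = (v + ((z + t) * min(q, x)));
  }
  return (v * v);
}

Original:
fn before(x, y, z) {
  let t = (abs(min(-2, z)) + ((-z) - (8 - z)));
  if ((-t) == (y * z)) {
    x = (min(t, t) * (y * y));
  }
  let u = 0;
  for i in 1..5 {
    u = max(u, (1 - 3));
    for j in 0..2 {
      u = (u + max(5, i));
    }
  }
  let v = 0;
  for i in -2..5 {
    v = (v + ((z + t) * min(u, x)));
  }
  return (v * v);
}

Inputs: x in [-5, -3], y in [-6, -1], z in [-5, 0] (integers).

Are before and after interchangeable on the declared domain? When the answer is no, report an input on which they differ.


Equivalent. The suspicious edit (`min(t, t)` became `max(t, t)`) never changes the result for any input inside the declared domain.
Sweeping the whole domain (108 inputs) finds no disagreement.
As a probe, take x=-5, y=-4, z=-1: before runs t := -6 | ((-t) == (y * z)): false | u := 0 | iter i=1: | u := 0 | iter j=0: | u := 5 | iter j=1: | u := 10 | iter i=2: | u := 10 | iter j=0: | u := 15 | iter j=1: | u := 20 | iter i=3: | u := 20 | iter j=0: | u := 25 | iter j=1: | u := 30 | iter i=4: | u := 30 | iter j=0: | u := 35 | iter j=1: | u := 40 | v := 0 | iter i=-2: | v := 35 | iter i=-1: | v := 70 | iter i=0: | v := 105 | iter i=1: | v := 140 | iter i=2: | v := 175 | iter i=3: | v := 210 | iter i=4: | v := 245 | result 60025; after runs t := -6 | ((-t) == (y * z)): false | q := 0 | iter i=1: | q := 0 | iter j=0: | q := 5 | iter j=1: | q := 10 | iter i=2: | q := 10 | iter j=0: | q := 15 | iter j=1: | q := 20 | iter i=3: | q := 20 | iter j=0: | q := 25 | iter j=1: | q := 30 | iter i=4: | q := 30 | iter j=0: | q := 35 | iter j=1: | q := 40 | v := 0 | iter i=-2: | v := 35 | iter i=-1: | v := 70 | iter i=0: | v := 105 | iter i=1: | v := 140 | iter i=2: | v := 175 | iter i=3: | v := 210 | iter i=4: | v := 245 | result 60025; both end at 60025.
verdict: equivalent


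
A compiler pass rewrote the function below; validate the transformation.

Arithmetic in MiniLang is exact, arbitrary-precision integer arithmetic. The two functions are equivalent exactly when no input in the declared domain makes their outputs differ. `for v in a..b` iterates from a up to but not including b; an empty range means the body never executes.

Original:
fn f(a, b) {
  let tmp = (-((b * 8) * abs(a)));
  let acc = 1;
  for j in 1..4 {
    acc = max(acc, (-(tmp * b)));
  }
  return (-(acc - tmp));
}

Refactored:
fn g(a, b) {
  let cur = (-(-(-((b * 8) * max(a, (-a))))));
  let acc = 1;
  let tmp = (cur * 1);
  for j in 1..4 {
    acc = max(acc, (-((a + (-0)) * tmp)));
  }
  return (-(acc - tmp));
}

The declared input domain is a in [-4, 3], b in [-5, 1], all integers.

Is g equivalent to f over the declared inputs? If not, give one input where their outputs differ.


These are not equivalent — on a=-4, b=-5 the outputs split (-640 vs -480).
f: tmp := 160 | acc := 1 | iter j=1: | acc := 800 | iter j=2: | acc := 800 | iter j=3: | acc := 800 | result -640
g: cur := 160 | acc := 1 | tmp := 160 | iter j=1: | acc := 640 | iter j=2: | acc := 640 | iter j=3: | acc := 640 | result -480
verdict: not equivalent; witness: a=-4, b=-5


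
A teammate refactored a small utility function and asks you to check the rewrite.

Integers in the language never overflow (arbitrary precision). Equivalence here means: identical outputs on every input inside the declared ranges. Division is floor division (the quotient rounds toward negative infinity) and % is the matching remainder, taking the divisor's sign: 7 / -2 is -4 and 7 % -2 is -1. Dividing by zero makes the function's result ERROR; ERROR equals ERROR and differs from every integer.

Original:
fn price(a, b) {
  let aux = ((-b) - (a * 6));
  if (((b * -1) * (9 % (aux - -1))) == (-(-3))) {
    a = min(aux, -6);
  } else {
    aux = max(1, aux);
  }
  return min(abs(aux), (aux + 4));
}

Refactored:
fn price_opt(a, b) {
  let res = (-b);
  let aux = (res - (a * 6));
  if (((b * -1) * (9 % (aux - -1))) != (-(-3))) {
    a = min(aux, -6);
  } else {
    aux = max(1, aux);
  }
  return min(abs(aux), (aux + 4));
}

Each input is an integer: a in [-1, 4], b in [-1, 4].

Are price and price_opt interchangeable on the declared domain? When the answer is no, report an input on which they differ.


Not equivalent: a=0, b=0 separates them (1 vs 0).
price: aux=0, then (((b * -1) * (9 % (aux - -1))) == (-(-3))) is false, then aux=1, then returns 1
price_opt: res=0, then aux=0, then (((b * -1) * (9 % (aux - -1))) != (-(-3))) is true, then a=-6, then returns 0
verdict: not equivalent; witness: a=0, b=0


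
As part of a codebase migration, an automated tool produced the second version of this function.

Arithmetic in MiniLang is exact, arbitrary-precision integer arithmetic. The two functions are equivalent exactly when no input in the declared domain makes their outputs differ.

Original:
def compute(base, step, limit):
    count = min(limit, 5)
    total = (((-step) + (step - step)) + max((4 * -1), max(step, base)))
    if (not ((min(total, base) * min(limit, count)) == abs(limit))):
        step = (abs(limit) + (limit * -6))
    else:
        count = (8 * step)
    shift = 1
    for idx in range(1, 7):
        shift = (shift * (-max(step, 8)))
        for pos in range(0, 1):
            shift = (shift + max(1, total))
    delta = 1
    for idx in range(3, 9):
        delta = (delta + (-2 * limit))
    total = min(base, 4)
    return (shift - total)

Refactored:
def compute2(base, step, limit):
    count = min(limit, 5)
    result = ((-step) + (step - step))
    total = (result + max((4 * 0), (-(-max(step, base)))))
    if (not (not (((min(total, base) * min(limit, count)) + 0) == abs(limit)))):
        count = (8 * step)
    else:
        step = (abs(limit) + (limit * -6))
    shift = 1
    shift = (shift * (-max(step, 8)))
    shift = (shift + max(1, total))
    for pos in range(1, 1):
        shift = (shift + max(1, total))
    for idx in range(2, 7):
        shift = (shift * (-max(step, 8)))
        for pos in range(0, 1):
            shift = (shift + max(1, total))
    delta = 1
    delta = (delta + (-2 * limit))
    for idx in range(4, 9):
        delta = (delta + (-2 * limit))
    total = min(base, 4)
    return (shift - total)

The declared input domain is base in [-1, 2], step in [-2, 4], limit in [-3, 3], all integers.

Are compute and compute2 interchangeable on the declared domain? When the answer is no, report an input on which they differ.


Consider the input base=-1, step=-2, limit=-3.
compute: count=-3, then total=1, then (not ((min(total, base) * min(limit, count)) == abs(limit))) is false, then count=-16, then shift=1, then (idx=1), then shift=-8, then (pos=0), then shift=-7, then (idx=2), then shift=56, then (pos=0), then shift=57, then (idx=3), then shift=-456, then (pos=0), then shift=-455, then (idx=4), then shift=3640, then (pos=0), then shift=3641, then (idx=5), then shift=-29128, then (pos=0), then shift=-29127, then (idx=6), then shift=233016, then (pos=0), then shift=233017, then delta=1, then (idx=3), then delta=7, then (idx=4), then delta=13, then (idx=5), then delta=19, then (idx=6), then delta=25, then (idx=7), then delta=31, then (idx=8), then delta=37, then total=-1, then returns 233018
compute2: count=-3, then result=2, then total=2, then (not (not (((min(total, base) * min(limit, count)) + 0) == abs(limit)))) is true, then count=-16, then shift=1, then shift=-8, then shift=-6, then the loop over pos runs zero times, then (idx=2), then shift=48, then (pos=0), then shift=50, then (idx=3), then shift=-400, then (pos=0), then shift=-398, then (idx=4), then shift=3184, then (pos=0), then shift=3186, then (idx=5), then shift=-25488, then (pos=0), then shift=-25486, then (idx=6), then shift=203888, then (pos=0), then shift=203890, then delta=1, then delta=7, then (idx=4), then delta=13, then (idx=5), then delta=19, then (idx=6), then delta=25, then (idx=7), then delta=31, then (idx=8), then delta=37, then total=-1, then returns 203891
233018 and 203891 differ, so these are not the same function on this domain.
verdict: not equivalent; witness: base=-1, step=-2, limit=-3


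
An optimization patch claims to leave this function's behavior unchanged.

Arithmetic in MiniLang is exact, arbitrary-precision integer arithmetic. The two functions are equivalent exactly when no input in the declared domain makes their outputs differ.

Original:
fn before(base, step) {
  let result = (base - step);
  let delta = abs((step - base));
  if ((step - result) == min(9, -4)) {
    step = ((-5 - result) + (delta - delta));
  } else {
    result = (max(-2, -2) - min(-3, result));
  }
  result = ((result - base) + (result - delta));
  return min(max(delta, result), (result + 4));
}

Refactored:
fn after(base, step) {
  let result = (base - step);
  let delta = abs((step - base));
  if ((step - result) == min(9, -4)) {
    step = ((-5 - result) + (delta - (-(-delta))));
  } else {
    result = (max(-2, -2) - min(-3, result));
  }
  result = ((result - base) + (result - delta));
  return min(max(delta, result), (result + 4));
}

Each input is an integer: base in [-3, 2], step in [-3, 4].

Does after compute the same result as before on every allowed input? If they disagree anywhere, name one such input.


Comparing the listings, the differences include: same computation, different form.
Spot check at base=-2, step=1 — before: result becomes -3; next delta becomes 3; next ((step - result) == min(9, -4)) evaluates to false; next result becomes 1; next result becomes 1; next final value 3. after: result becomes -3; next delta becomes 3; next ((step - result) == min(9, -4)) evaluates to false; next result becomes 1; next result becomes 1; next final value 3. Both give 3.
Checked all 48 inputs in the declared domain: the outputs agree on every one.
verdict: equivalent


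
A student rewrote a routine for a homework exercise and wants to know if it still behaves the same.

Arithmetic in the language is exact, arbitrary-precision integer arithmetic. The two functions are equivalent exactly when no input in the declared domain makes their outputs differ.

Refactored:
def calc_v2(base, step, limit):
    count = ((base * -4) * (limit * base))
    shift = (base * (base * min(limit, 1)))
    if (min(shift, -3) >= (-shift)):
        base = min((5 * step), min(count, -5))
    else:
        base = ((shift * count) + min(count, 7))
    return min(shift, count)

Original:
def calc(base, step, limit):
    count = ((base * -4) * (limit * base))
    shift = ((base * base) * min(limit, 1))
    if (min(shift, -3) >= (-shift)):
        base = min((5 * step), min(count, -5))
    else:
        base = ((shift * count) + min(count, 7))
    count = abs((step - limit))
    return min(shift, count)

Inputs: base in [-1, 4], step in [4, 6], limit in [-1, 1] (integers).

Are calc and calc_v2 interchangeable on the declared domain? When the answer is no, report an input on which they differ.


On input base=-1, step=4, limit=1, calc returns 1 while calc_v2 returns -4.
verdict: not equivalent; witness: base=-1, step=4, limit=1
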